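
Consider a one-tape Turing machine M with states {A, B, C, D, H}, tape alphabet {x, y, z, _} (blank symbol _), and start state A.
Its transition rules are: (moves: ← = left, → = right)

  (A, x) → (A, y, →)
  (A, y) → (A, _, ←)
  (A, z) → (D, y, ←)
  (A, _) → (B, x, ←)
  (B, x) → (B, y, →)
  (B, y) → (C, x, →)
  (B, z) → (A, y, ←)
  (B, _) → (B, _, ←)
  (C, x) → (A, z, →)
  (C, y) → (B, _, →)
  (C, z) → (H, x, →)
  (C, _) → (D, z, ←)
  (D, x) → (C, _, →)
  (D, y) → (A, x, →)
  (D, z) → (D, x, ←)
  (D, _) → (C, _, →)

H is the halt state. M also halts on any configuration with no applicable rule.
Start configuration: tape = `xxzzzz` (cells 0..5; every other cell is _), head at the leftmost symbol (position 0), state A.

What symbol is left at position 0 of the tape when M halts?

_

A | [x]xzzzz   read x → write y, move →, go to A
A | y[x]zzzz   read x → write y, move →, go to A
A | yy[z]zzz   read z → write y, move ←, go to D
D | y[y]yzzz   read y → write x, move →, go to A
A | yx[y]zzz   read y → write _, move ←, go to A
A | y[x]_zzz   read x → write y, move →, go to A
A | yy[_]zzz   read _ → write x, move ←, go to B
B | y[y]xzzz   read y → write x, move →, go to C
C | yx[x]zzz   read x → write z, move →, go to A
A | yxz[z]zz   read z → write y, move ←, go to D
D | yx[z]yzz   read z → write x, move ←, go to D
D | y[x]xyzz   read x → write _, move →, go to C
C | y_[x]yzz   read x → write z, move →, go to A
A | y_z[y]zz   read y → write _, move ←, go to A
A | y_[z]_zz   read z → write y, move ←, go to D
D | y[_]y_zz   read _ → write _, move →, go to C
C | y_[y]_zz   read y → write _, move →, go to B
B | y__[_]zz   read _ → write _, move ←, go to B
B | y_[_]_zz   read _ → write _, move ←, go to B
B | y[_]__zz   read _ → write _, move ←, go to B
B | [y]___zz   read y → write x, move →, go to C
C | x[_]__zz   read _ → write z, move ←, go to D
D | [x]z__zz   read x → write _, move →, go to C
C | _[z]__zz   read z → write x, move →, go to H
H | _x[_]_zz
Cell 0 holds _ when M halts.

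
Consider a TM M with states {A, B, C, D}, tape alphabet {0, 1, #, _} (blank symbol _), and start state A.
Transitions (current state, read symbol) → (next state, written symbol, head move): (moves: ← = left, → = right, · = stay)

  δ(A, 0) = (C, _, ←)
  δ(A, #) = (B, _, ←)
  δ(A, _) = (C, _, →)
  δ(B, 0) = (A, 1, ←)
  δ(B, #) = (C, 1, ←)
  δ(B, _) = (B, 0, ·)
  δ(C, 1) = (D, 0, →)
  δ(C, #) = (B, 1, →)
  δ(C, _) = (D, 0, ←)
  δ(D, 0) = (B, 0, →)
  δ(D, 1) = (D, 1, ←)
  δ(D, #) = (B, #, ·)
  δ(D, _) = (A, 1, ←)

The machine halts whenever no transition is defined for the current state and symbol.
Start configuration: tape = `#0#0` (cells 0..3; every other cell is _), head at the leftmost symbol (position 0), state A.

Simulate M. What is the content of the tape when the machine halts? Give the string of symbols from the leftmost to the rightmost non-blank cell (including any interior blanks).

state=A head=0 tape=____[#]0#0   (A,#)→(B,_,←)
state=B head=-1 tape=___[_]_0#0   (B,_)→(B,0,·)
state=B head=-1 tape=___[0]_0#0   (B,0)→(A,1,←)
state=A head=-2 tape=__[_]1_0#0   (A,_)→(C,_,→)
state=C head=-1 tape=___[1]_0#0   (C,1)→(D,0,→)
state=D head=0 tape=___0[_]0#0   (D,_)→(A,1,←)
state=A head=-1 tape=___[0]10#0   (A,0)→(C,_,←)
state=C head=-2 tape=__[_]_10#0   (C,_)→(D,0,←)
state=D head=-3 tape=_[_]0_10#0   (D,_)→(A,1,←)
state=A head=-4 tape=[_]10_10#0   (A,_)→(C,_,→)
state=C head=-3 tape=_[1]0_10#0   (C,1)→(D,0,→)
state=D head=-2 tape=_0[0]_10#0   (D,0)→(B,0,→)
state=B head=-1 tape=_00[_]10#0   (B,_)→(B,0,·)
state=B head=-1 tape=_00[0]10#0   (B,0)→(A,1,←)
state=A head=-2 tape=_0[0]110#0   (A,0)→(C,_,←)
state=C head=-3 tape=_[0]_110#0
The non-blank tape span at halt is 0_110#0.

0_110#0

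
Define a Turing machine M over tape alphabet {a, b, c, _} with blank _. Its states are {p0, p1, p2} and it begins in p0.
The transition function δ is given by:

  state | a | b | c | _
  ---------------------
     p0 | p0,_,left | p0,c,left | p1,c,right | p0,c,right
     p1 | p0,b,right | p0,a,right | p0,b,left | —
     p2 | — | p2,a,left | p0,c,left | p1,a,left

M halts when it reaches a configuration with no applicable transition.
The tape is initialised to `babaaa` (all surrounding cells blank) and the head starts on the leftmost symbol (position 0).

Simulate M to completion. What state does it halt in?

p1

state=p0 head=0 tape=_[b]abaaa   (p0,b)→(p0,c,left)
state=p0 head=-1 tape=[_]cabaaa   (p0,_)→(p0,c,right)
state=p0 head=0 tape=c[c]abaaa   (p0,c)→(p1,c,right)
state=p1 head=1 tape=cc[a]baaa   (p1,a)→(p0,b,right)
state=p0 head=2 tape=ccb[b]aaa   (p0,b)→(p0,c,left)
state=p0 head=1 tape=cc[b]caaa   (p0,b)→(p0,c,left)
state=p0 head=0 tape=c[c]ccaaa   (p0,c)→(p1,c,right)
state=p1 head=1 tape=cc[c]caaa   (p1,c)→(p0,b,left)
state=p0 head=0 tape=c[c]bcaaa   (p0,c)→(p1,c,right)
state=p1 head=1 tape=cc[b]caaa   (p1,b)→(p0,a,right)
state=p0 head=2 tape=cca[c]aaa   (p0,c)→(p1,c,right)
state=p1 head=3 tape=ccac[a]aa   (p1,a)→(p0,b,right)
state=p0 head=4 tape=ccacb[a]a   (p0,a)→(p0,_,left)
state=p0 head=3 tape=ccac[b]_a   (p0,b)→(p0,c,left)
state=p0 head=2 tape=cca[c]c_a   (p0,c)→(p1,c,right)
state=p1 head=3 tape=ccac[c]_a   (p1,c)→(p0,b,left)
state=p0 head=2 tape=cca[c]b_a   (p0,c)→(p1,c,right)
state=p1 head=3 tape=ccac[b]_a   (p1,b)→(p0,a,right)
state=p0 head=4 tape=ccaca[_]a   (p0,_)→(p0,c,right)
state=p0 head=5 tape=ccacac[a]   (p0,a)→(p0,_,left)
state=p0 head=4 tape=ccaca[c]_   (p0,c)→(p1,c,right)
state=p1 head=5 tape=ccacac[_]
No transition is defined for (p1, _); M halts in state p1.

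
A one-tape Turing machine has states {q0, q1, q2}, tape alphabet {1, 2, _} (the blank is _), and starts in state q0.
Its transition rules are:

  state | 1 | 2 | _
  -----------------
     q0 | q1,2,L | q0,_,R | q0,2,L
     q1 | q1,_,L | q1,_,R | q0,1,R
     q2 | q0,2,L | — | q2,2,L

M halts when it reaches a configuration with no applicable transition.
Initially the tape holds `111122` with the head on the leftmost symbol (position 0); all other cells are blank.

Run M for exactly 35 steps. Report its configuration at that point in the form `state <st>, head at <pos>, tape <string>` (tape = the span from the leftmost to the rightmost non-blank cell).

state q0, head at -1, tape 1__22_22222

state=q0 head=0 tape=____[1]11122_   (q0,1)→(q1,2,L)
state=q1 head=-1 tape=___[_]211122_   (q1,_)→(q0,1,R)
state=q0 head=0 tape=___1[2]11122_   (q0,2)→(q0,_,R)
state=q0 head=1 tape=___1_[1]1122_   (q0,1)→(q1,2,L)
state=q1 head=0 tape=___1[_]21122_   (q1,_)→(q0,1,R)
state=q0 head=1 tape=___11[2]1122_   (q0,2)→(q0,_,R)
state=q0 head=2 tape=___11_[1]122_   (q0,1)→(q1,2,L)
state=q1 head=1 tape=___11[_]2122_   (q1,_)→(q0,1,R)
state=q0 head=2 tape=___111[2]122_   (q0,2)→(q0,_,R)
state=q0 head=3 tape=___111_[1]22_   (q0,1)→(q1,2,L)
state=q1 head=2 tape=___111[_]222_   (q1,_)→(q0,1,R)
state=q0 head=3 tape=___1111[2]22_   (q0,2)→(q0,_,R)
state=q0 head=4 tape=___1111_[2]2_   (q0,2)→(q0,_,R)
state=q0 head=5 tape=___1111__[2]_   (q0,2)→(q0,_,R)
state=q0 head=6 tape=___1111___[_]   (q0,_)→(q0,2,L)
state=q0 head=5 tape=___1111__[_]2   (q0,_)→(q0,2,L)
state=q0 head=4 tape=___1111_[_]22   (q0,_)→(q0,2,L)
state=q0 head=3 tape=___1111[_]222   (q0,_)→(q0,2,L)
state=q0 head=2 tape=___111[1]2222   (q0,1)→(q1,2,L)
state=q1 head=1 tape=___11[1]22222   (q1,1)→(q1,_,L)
state=q1 head=0 tape=___1[1]_22222   (q1,1)→(q1,_,L)
state=q1 head=-1 tape=___[1]__22222   (q1,1)→(q1,_,L)
state=q1 head=-2 tape=__[_]___22222   (q1,_)→(q0,1,R)
state=q0 head=-1 tape=__1[_]__22222   (q0,_)→(q0,2,L)
state=q0 head=-2 tape=__[1]2__22222   (q0,1)→(q1,2,L)
state=q1 head=-3 tape=_[_]22__22222   (q1,_)→(q0,1,R)
state=q0 head=-2 tape=_1[2]2__22222   (q0,2)→(q0,_,R)
state=q0 head=-1 tape=_1_[2]__22222   (q0,2)→(q0,_,R)
state=q0 head=0 tape=_1__[_]_22222   (q0,_)→(q0,2,L)
state=q0 head=-1 tape=_1_[_]2_22222   (q0,_)→(q0,2,L)
state=q0 head=-2 tape=_1[_]22_22222   (q0,_)→(q0,2,L)
state=q0 head=-3 tape=_[1]222_22222   (q0,1)→(q1,2,L)
state=q1 head=-4 tape=[_]2222_22222   (q1,_)→(q0,1,R)
state=q0 head=-3 tape=1[2]222_22222   (q0,2)→(q0,_,R)
state=q0 head=-2 tape=1_[2]22_22222   (q0,2)→(q0,_,R)
state=q0 head=-1 tape=1__[2]2_22222
After 35 steps: state q0, head at -1, tape 1__22_22222.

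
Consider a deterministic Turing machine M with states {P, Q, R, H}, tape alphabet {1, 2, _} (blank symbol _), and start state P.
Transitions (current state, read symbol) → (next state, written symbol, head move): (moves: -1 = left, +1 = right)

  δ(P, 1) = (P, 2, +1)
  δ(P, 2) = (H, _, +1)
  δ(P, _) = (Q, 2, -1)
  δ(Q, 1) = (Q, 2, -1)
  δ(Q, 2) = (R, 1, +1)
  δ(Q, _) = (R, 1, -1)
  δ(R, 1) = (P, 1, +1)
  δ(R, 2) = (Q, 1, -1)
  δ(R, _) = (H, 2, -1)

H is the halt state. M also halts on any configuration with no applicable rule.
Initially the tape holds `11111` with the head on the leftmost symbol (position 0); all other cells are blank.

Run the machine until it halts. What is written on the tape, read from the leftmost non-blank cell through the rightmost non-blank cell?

21211111

state=P head=0 tape=___[1]1111_   (P,1)→(P,2,+1)
state=P head=1 tape=___2[1]111_   (P,1)→(P,2,+1)
state=P head=2 tape=___22[1]11_   (P,1)→(P,2,+1)
state=P head=3 tape=___222[1]1_   (P,1)→(P,2,+1)
state=P head=4 tape=___2222[1]_   (P,1)→(P,2,+1)
state=P head=5 tape=___22222[_]   (P,_)→(Q,2,-1)
state=Q head=4 tape=___2222[2]2   (Q,2)→(R,1,+1)
state=R head=5 tape=___22221[2]   (R,2)→(Q,1,-1)
state=Q head=4 tape=___2222[1]1   (Q,1)→(Q,2,-1)
state=Q head=3 tape=___222[2]21   (Q,2)→(R,1,+1)
state=R head=4 tape=___2221[2]1   (R,2)→(Q,1,-1)
state=Q head=3 tape=___222[1]11   (Q,1)→(Q,2,-1)
state=Q head=2 tape=___22[2]211   (Q,2)→(R,1,+1)
state=R head=3 tape=___221[2]11   (R,2)→(Q,1,-1)
state=Q head=2 tape=___22[1]111   (Q,1)→(Q,2,-1)
state=Q head=1 tape=___2[2]2111   (Q,2)→(R,1,+1)
state=R head=2 tape=___21[2]111   (R,2)→(Q,1,-1)
state=Q head=1 tape=___2[1]1111   (Q,1)→(Q,2,-1)
state=Q head=0 tape=___[2]21111   (Q,2)→(R,1,+1)
state=R head=1 tape=___1[2]1111   (R,2)→(Q,1,-1)
state=Q head=0 tape=___[1]11111   (Q,1)→(Q,2,-1)
state=Q head=-1 tape=__[_]211111   (Q,_)→(R,1,-1)
state=R head=-2 tape=_[_]1211111   (R,_)→(H,2,-1)
state=H head=-3 tape=[_]21211111
The non-blank tape span at halt is 21211111.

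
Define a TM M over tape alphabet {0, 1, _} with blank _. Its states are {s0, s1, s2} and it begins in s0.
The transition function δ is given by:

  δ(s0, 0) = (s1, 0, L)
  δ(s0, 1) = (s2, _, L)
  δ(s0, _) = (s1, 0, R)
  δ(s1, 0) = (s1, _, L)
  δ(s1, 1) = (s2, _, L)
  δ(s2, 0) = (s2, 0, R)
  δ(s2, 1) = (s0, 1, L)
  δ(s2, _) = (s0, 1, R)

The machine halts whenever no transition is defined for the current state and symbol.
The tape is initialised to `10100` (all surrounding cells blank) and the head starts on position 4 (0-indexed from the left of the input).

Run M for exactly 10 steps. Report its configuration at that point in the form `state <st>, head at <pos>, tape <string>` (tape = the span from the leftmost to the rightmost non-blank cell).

state=s0 head=4 tape=1010[0]   (s0,0)→(s1,0,L)
state=s1 head=3 tape=101[0]0   (s1,0)→(s1,_,L)
state=s1 head=2 tape=10[1]_0   (s1,1)→(s2,_,L)
state=s2 head=1 tape=1[0]__0   (s2,0)→(s2,0,R)
state=s2 head=2 tape=10[_]_0   (s2,_)→(s0,1,R)
state=s0 head=3 tape=101[_]0   (s0,_)→(s1,0,R)
state=s1 head=4 tape=1010[0]   (s1,0)→(s1,_,L)
state=s1 head=3 tape=101[0]_   (s1,0)→(s1,_,L)
state=s1 head=2 tape=10[1]__   (s1,1)→(s2,_,L)
state=s2 head=1 tape=1[0]___   (s2,0)→(s2,0,R)
state=s2 head=2 tape=10[_]__
After 10 steps: state s2, head at 2, tape 10.

state s2, head at 2, tape 10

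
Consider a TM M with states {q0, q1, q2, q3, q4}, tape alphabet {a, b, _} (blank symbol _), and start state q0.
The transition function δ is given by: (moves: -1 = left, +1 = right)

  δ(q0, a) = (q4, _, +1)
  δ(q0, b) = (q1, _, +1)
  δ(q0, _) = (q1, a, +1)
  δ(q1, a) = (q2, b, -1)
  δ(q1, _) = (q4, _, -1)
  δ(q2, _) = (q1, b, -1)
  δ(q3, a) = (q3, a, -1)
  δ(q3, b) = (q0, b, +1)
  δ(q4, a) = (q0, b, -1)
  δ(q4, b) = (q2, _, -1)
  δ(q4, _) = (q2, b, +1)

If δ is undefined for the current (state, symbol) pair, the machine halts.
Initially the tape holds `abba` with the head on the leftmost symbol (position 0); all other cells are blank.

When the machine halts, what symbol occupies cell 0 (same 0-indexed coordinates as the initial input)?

b

q0 | __[a]bba   read a → write _, move +1, go to q4
q4 | ___[b]ba   read b → write _, move -1, go to q2
q2 | __[_]_ba   read _ → write b, move -1, go to q1
q1 | _[_]b_ba   read _ → write _, move -1, go to q4
q4 | [_]_b_ba   read _ → write b, move +1, go to q2
q2 | b[_]b_ba   read _ → write b, move -1, go to q1
q1 | [b]bb_ba
Cell 0 holds b when M halts.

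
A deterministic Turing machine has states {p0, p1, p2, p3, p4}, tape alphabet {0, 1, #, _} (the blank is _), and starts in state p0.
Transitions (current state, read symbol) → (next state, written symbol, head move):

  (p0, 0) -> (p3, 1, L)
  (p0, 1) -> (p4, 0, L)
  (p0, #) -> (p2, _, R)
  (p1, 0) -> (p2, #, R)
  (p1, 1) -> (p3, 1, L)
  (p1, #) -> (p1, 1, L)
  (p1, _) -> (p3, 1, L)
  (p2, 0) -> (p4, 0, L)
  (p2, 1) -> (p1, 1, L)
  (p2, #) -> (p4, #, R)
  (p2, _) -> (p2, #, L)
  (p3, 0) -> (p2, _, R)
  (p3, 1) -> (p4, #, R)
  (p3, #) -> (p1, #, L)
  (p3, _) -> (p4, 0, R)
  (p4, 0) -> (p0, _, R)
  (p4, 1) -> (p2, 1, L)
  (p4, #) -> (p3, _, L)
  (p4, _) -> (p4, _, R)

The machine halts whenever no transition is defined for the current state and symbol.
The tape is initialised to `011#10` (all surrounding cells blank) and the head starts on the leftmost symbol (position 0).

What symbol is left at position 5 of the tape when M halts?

_

state=p0 head=0 tape=__[0]11#10_   (p0,0)→(p3,1,L)
state=p3 head=-1 tape=_[_]111#10_   (p3,_)→(p4,0,R)
state=p4 head=0 tape=_0[1]11#10_   (p4,1)→(p2,1,L)
state=p2 head=-1 tape=_[0]111#10_   (p2,0)→(p4,0,L)
state=p4 head=-2 tape=[_]0111#10_   (p4,_)→(p4,_,R)
state=p4 head=-1 tape=_[0]111#10_   (p4,0)→(p0,_,R)
state=p0 head=0 tape=__[1]11#10_   (p0,1)→(p4,0,L)
state=p4 head=-1 tape=_[_]011#10_   (p4,_)→(p4,_,R)
state=p4 head=0 tape=__[0]11#10_   (p4,0)→(p0,_,R)
state=p0 head=1 tape=___[1]1#10_   (p0,1)→(p4,0,L)
state=p4 head=0 tape=__[_]01#10_   (p4,_)→(p4,_,R)
state=p4 head=1 tape=___[0]1#10_   (p4,0)→(p0,_,R)
state=p0 head=2 tape=____[1]#10_   (p0,1)→(p4,0,L)
state=p4 head=1 tape=___[_]0#10_   (p4,_)→(p4,_,R)
state=p4 head=2 tape=____[0]#10_   (p4,0)→(p0,_,R)
state=p0 head=3 tape=_____[#]10_   (p0,#)→(p2,_,R)
state=p2 head=4 tape=______[1]0_   (p2,1)→(p1,1,L)
state=p1 head=3 tape=_____[_]10_   (p1,_)→(p3,1,L)
state=p3 head=2 tape=____[_]110_   (p3,_)→(p4,0,R)
state=p4 head=3 tape=____0[1]10_   (p4,1)→(p2,1,L)
state=p2 head=2 tape=____[0]110_   (p2,0)→(p4,0,L)
state=p4 head=1 tape=___[_]0110_   (p4,_)→(p4,_,R)
state=p4 head=2 tape=____[0]110_   (p4,0)→(p0,_,R)
state=p0 head=3 tape=_____[1]10_   (p0,1)→(p4,0,L)
state=p4 head=2 tape=____[_]010_   (p4,_)→(p4,_,R)
state=p4 head=3 tape=_____[0]10_   (p4,0)→(p0,_,R)
state=p0 head=4 tape=______[1]0_   (p0,1)→(p4,0,L)
state=p4 head=3 tape=_____[_]00_   (p4,_)→(p4,_,R)
state=p4 head=4 tape=______[0]0_   (p4,0)→(p0,_,R)
state=p0 head=5 tape=_______[0]_   (p0,0)→(p3,1,L)
state=p3 head=4 tape=______[_]1_   (p3,_)→(p4,0,R)
state=p4 head=5 tape=______0[1]_   (p4,1)→(p2,1,L)
state=p2 head=4 tape=______[0]1_   (p2,0)→(p4,0,L)
state=p4 head=3 tape=_____[_]01_   (p4,_)→(p4,_,R)
state=p4 head=4 tape=______[0]1_   (p4,0)→(p0,_,R)
state=p0 head=5 tape=_______[1]_   (p0,1)→(p4,0,L)
state=p4 head=4 tape=______[_]0_   (p4,_)→(p4,_,R)
state=p4 head=5 tape=_______[0]_   (p4,0)→(p0,_,R)
state=p0 head=6 tape=________[_]
Cell 5 holds _ when M halts.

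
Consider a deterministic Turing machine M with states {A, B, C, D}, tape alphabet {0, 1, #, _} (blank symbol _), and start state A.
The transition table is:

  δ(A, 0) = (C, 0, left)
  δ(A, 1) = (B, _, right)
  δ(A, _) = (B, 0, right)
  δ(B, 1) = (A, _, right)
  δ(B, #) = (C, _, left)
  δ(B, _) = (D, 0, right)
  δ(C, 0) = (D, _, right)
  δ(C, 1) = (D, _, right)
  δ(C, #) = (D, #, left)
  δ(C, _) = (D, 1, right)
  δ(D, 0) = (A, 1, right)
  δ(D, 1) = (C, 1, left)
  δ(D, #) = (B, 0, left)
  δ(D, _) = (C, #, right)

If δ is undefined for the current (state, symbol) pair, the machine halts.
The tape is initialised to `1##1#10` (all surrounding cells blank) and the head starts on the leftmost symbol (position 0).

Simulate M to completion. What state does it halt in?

A | [1]##1#10   read 1 → write _, move right, go to B
B | _[#]#1#10   read # → write _, move left, go to C
C | [_]_#1#10   read _ → write 1, move right, go to D
D | 1[_]#1#10   read _ → write #, move right, go to C
C | 1#[#]1#10   read # → write #, move left, go to D
D | 1[#]#1#10   read # → write 0, move left, go to B
B | [1]0#1#10   read 1 → write _, move right, go to A
A | _[0]#1#10   read 0 → write 0, move left, go to C
C | [_]0#1#10   read _ → write 1, move right, go to D
D | 1[0]#1#10   read 0 → write 1, move right, go to A
A | 11[#]1#10
No transition is defined for (A, #); M halts in state A.

A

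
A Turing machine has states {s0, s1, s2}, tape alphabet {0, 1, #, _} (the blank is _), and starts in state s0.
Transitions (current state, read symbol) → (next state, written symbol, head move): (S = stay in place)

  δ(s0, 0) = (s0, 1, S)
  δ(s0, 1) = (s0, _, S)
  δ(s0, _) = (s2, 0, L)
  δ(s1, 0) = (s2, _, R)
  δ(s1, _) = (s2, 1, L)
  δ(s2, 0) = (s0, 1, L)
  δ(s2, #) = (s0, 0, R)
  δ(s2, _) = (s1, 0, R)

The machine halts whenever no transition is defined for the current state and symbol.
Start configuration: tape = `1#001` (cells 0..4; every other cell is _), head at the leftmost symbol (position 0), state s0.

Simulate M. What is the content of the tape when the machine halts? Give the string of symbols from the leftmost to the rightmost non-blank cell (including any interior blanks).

0_101001

state=s0 head=0 tape=___[1]#001   (s0,1)→(s0,_,S)
state=s0 head=0 tape=___[_]#001   (s0,_)→(s2,0,L)
state=s2 head=-1 tape=__[_]0#001   (s2,_)→(s1,0,R)
state=s1 head=0 tape=__0[0]#001   (s1,0)→(s2,_,R)
state=s2 head=1 tape=__0_[#]001   (s2,#)→(s0,0,R)
state=s0 head=2 tape=__0_0[0]01   (s0,0)→(s0,1,S)
state=s0 head=2 tape=__0_0[1]01   (s0,1)→(s0,_,S)
state=s0 head=2 tape=__0_0[_]01   (s0,_)→(s2,0,L)
state=s2 head=1 tape=__0_[0]001   (s2,0)→(s0,1,L)
state=s0 head=0 tape=__0[_]1001   (s0,_)→(s2,0,L)
state=s2 head=-1 tape=__[0]01001   (s2,0)→(s0,1,L)
state=s0 head=-2 tape=_[_]101001   (s0,_)→(s2,0,L)
state=s2 head=-3 tape=[_]0101001   (s2,_)→(s1,0,R)
state=s1 head=-2 tape=0[0]101001   (s1,0)→(s2,_,R)
state=s2 head=-1 tape=0_[1]01001
The non-blank tape span at halt is 0_101001.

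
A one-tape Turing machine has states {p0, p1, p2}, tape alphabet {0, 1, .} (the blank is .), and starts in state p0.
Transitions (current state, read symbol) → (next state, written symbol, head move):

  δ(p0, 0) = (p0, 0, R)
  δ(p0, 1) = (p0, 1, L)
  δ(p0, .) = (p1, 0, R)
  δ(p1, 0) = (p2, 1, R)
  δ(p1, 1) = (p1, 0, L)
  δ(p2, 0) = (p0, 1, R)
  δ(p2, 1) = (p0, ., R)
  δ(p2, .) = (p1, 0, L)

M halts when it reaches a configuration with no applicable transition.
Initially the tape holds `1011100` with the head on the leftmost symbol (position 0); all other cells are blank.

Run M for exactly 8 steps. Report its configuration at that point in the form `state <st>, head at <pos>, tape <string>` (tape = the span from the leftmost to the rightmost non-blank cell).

state p0, head at 2, tape 11011100

p0 | .[1]011100   read 1 → write 1, move L, go to p0
p0 | [.]1011100   read . → write 0, move R, go to p1
p1 | 0[1]011100   read 1 → write 0, move L, go to p1
p1 | [0]0011100   read 0 → write 1, move R, go to p2
p2 | 1[0]011100   read 0 → write 1, move R, go to p0
p0 | 11[0]11100   read 0 → write 0, move R, go to p0
p0 | 110[1]1100   read 1 → write 1, move L, go to p0
p0 | 11[0]11100   read 0 → write 0, move R, go to p0
p0 | 110[1]1100
After 8 steps: state p0, head at 2, tape 11011100.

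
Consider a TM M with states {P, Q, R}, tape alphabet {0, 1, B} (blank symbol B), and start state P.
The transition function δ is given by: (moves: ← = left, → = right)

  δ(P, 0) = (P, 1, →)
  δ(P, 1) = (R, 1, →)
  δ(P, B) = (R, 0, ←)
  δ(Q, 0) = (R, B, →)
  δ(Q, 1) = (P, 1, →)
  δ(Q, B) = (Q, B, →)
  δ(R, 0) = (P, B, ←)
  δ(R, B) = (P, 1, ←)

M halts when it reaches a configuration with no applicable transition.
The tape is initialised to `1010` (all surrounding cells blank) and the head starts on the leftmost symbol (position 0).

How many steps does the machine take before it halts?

P | [1]010   read 1 → write 1, move →, go to R
R | 1[0]10   read 0 → write B, move ←, go to P
P | [1]B10   read 1 → write 1, move →, go to R
R | 1[B]10   read B → write 1, move ←, go to P
P | [1]110   read 1 → write 1, move →, go to R
R | 1[1]10
M halts after 5 transitions.

5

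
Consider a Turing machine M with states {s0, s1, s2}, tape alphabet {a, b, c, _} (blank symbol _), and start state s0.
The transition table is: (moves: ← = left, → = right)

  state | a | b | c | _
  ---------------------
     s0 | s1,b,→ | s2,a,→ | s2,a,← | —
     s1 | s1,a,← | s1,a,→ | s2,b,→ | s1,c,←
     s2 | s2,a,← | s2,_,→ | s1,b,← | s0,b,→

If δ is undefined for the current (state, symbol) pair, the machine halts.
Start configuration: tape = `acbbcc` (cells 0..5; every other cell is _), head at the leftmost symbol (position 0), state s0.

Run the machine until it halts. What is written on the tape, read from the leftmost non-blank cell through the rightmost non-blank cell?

state=s0 head=0 tape=[a]cbbcc__   (s0,a)→(s1,b,→)
state=s1 head=1 tape=b[c]bbcc__   (s1,c)→(s2,b,→)
state=s2 head=2 tape=bb[b]bcc__   (s2,b)→(s2,_,→)
state=s2 head=3 tape=bb_[b]cc__   (s2,b)→(s2,_,→)
state=s2 head=4 tape=bb__[c]c__   (s2,c)→(s1,b,←)
state=s1 head=3 tape=bb_[_]bc__   (s1,_)→(s1,c,←)
state=s1 head=2 tape=bb[_]cbc__   (s1,_)→(s1,c,←)
state=s1 head=1 tape=b[b]ccbc__   (s1,b)→(s1,a,→)
state=s1 head=2 tape=ba[c]cbc__   (s1,c)→(s2,b,→)
state=s2 head=3 tape=bab[c]bc__   (s2,c)→(s1,b,←)
state=s1 head=2 tape=ba[b]bbc__   (s1,b)→(s1,a,→)
state=s1 head=3 tape=baa[b]bc__   (s1,b)→(s1,a,→)
state=s1 head=4 tape=baaa[b]c__   (s1,b)→(s1,a,→)
state=s1 head=5 tape=baaaa[c]__   (s1,c)→(s2,b,→)
state=s2 head=6 tape=baaaab[_]_   (s2,_)→(s0,b,→)
state=s0 head=7 tape=baaaabb[_]
The non-blank tape span at halt is baaaabb.

baaaabb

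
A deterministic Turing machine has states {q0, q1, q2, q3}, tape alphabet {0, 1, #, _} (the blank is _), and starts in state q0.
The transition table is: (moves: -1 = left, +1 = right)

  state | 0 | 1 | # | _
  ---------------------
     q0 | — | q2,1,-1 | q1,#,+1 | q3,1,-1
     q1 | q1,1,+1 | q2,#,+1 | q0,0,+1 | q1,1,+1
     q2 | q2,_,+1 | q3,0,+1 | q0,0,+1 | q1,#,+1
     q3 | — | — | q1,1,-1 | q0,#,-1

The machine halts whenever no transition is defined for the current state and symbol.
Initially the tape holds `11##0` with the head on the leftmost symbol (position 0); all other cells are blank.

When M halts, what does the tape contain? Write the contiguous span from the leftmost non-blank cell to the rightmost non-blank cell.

##1#00

q0 | _[1]1##0   read 1 → write 1, move -1, go to q2
q2 | [_]11##0   read _ → write #, move +1, go to q1
q1 | #[1]1##0   read 1 → write #, move +1, go to q2
q2 | ##[1]##0   read 1 → write 0, move +1, go to q3
q3 | ##0[#]#0   read # → write 1, move -1, go to q1
q1 | ##[0]1#0   read 0 → write 1, move +1, go to q1
q1 | ##1[1]#0   read 1 → write #, move +1, go to q2
q2 | ##1#[#]0   read # → write 0, move +1, go to q0
q0 | ##1#0[0]
The non-blank tape span at halt is ##1#00.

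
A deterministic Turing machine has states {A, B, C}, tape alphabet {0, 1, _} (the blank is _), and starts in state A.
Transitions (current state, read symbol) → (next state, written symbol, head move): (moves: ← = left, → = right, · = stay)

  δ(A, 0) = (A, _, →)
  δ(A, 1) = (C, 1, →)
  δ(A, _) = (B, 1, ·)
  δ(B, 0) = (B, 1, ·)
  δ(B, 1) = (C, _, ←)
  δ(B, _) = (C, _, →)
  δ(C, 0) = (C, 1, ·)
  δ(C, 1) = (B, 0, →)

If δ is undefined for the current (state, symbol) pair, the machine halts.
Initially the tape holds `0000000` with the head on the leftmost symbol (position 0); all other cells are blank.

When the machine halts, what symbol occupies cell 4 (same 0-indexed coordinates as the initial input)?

state=A head=0 tape=[0]000000_   (A,0)→(A,_,→)
state=A head=1 tape=_[0]00000_   (A,0)→(A,_,→)
state=A head=2 tape=__[0]0000_   (A,0)→(A,_,→)
state=A head=3 tape=___[0]000_   (A,0)→(A,_,→)
state=A head=4 tape=____[0]00_   (A,0)→(A,_,→)
state=A head=5 tape=_____[0]0_   (A,0)→(A,_,→)
state=A head=6 tape=______[0]_   (A,0)→(A,_,→)
state=A head=7 tape=_______[_]   (A,_)→(B,1,·)
state=B head=7 tape=_______[1]   (B,1)→(C,_,←)
state=C head=6 tape=______[_]_
Cell 4 holds _ when M halts.

_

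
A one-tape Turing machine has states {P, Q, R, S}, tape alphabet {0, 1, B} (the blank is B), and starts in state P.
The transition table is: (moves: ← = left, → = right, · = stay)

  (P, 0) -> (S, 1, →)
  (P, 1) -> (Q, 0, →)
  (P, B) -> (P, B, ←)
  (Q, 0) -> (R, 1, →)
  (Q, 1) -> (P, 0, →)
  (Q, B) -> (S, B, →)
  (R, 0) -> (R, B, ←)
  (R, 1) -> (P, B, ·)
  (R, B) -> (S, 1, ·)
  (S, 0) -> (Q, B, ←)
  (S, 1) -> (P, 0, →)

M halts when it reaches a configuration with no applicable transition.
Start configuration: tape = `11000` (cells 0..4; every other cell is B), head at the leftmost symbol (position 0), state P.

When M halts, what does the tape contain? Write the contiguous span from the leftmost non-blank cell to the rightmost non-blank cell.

P | [1]1000   read 1 → write 0, move →, go to Q
Q | 0[1]000   read 1 → write 0, move →, go to P
P | 00[0]00   read 0 → write 1, move →, go to S
S | 001[0]0   read 0 → write B, move ←, go to Q
Q | 00[1]B0   read 1 → write 0, move →, go to P
P | 000[B]0   read B → write B, move ←, go to P
P | 00[0]B0   read 0 → write 1, move →, go to S
S | 001[B]0
The non-blank tape span at halt is 001B0.

001B0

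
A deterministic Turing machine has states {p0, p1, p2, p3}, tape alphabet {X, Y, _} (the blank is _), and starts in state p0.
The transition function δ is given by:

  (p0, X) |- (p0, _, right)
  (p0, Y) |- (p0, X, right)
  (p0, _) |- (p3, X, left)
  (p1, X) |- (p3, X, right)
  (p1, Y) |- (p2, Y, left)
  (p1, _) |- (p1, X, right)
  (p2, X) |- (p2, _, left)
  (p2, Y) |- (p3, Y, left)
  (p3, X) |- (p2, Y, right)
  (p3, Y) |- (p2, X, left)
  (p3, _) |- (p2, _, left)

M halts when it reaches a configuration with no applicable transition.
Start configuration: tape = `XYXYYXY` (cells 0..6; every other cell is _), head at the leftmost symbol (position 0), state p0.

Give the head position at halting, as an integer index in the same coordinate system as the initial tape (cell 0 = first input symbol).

state=p0 head=0 tape=[X]YXYYXY_   (p0,X)→(p0,_,right)
state=p0 head=1 tape=_[Y]XYYXY_   (p0,Y)→(p0,X,right)
state=p0 head=2 tape=_X[X]YYXY_   (p0,X)→(p0,_,right)
state=p0 head=3 tape=_X_[Y]YXY_   (p0,Y)→(p0,X,right)
state=p0 head=4 tape=_X_X[Y]XY_   (p0,Y)→(p0,X,right)
state=p0 head=5 tape=_X_XX[X]Y_   (p0,X)→(p0,_,right)
state=p0 head=6 tape=_X_XX_[Y]_   (p0,Y)→(p0,X,right)
state=p0 head=7 tape=_X_XX_X[_]   (p0,_)→(p3,X,left)
state=p3 head=6 tape=_X_XX_[X]X   (p3,X)→(p2,Y,right)
state=p2 head=7 tape=_X_XX_Y[X]   (p2,X)→(p2,_,left)
state=p2 head=6 tape=_X_XX_[Y]_   (p2,Y)→(p3,Y,left)
state=p3 head=5 tape=_X_XX[_]Y_   (p3,_)→(p2,_,left)
state=p2 head=4 tape=_X_X[X]_Y_   (p2,X)→(p2,_,left)
state=p2 head=3 tape=_X_[X]__Y_   (p2,X)→(p2,_,left)
state=p2 head=2 tape=_X[_]___Y_
At halt the head is at cell 2.

2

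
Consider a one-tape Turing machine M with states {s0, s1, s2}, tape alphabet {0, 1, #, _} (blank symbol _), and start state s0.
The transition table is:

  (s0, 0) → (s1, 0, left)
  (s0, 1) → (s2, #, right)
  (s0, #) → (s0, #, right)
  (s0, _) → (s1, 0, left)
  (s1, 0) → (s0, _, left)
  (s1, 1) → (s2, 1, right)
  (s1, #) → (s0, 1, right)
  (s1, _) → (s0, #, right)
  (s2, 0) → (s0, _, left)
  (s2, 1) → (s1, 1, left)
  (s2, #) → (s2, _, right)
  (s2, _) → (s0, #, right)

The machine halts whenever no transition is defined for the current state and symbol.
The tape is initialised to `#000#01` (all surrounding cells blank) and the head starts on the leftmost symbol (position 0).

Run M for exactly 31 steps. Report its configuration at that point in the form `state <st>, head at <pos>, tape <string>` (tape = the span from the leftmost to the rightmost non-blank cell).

state s2, head at 7, tape #######

state=s0 head=0 tape=[#]000#01_   (s0,#)→(s0,#,right)
state=s0 head=1 tape=#[0]00#01_   (s0,0)→(s1,0,left)
state=s1 head=0 tape=[#]000#01_   (s1,#)→(s0,1,right)
state=s0 head=1 tape=1[0]00#01_   (s0,0)→(s1,0,left)
state=s1 head=0 tape=[1]000#01_   (s1,1)→(s2,1,right)
state=s2 head=1 tape=1[0]00#01_   (s2,0)→(s0,_,left)
state=s0 head=0 tape=[1]_00#01_   (s0,1)→(s2,#,right)
state=s2 head=1 tape=#[_]00#01_   (s2,_)→(s0,#,right)
state=s0 head=2 tape=##[0]0#01_   (s0,0)→(s1,0,left)
state=s1 head=1 tape=#[#]00#01_   (s1,#)→(s0,1,right)
state=s0 head=2 tape=#1[0]0#01_   (s0,0)→(s1,0,left)
state=s1 head=1 tape=#[1]00#01_   (s1,1)→(s2,1,right)
state=s2 head=2 tape=#1[0]0#01_   (s2,0)→(s0,_,left)
state=s0 head=1 tape=#[1]_0#01_   (s0,1)→(s2,#,right)
state=s2 head=2 tape=##[_]0#01_   (s2,_)→(s0,#,right)
state=s0 head=3 tape=###[0]#01_   (s0,0)→(s1,0,left)
state=s1 head=2 tape=##[#]0#01_   (s1,#)→(s0,1,right)
state=s0 head=3 tape=##1[0]#01_   (s0,0)→(s1,0,left)
state=s1 head=2 tape=##[1]0#01_   (s1,1)→(s2,1,right)
state=s2 head=3 tape=##1[0]#01_   (s2,0)→(s0,_,left)
state=s0 head=2 tape=##[1]_#01_   (s0,1)→(s2,#,right)
state=s2 head=3 tape=###[_]#01_   (s2,_)→(s0,#,right)
state=s0 head=4 tape=####[#]01_   (s0,#)→(s0,#,right)
state=s0 head=5 tape=#####[0]1_   (s0,0)→(s1,0,left)
state=s1 head=4 tape=####[#]01_   (s1,#)→(s0,1,right)
state=s0 head=5 tape=####1[0]1_   (s0,0)→(s1,0,left)
state=s1 head=4 tape=####[1]01_   (s1,1)→(s2,1,right)
state=s2 head=5 tape=####1[0]1_   (s2,0)→(s0,_,left)
state=s0 head=4 tape=####[1]_1_   (s0,1)→(s2,#,right)
state=s2 head=5 tape=#####[_]1_   (s2,_)→(s0,#,right)
state=s0 head=6 tape=######[1]_   (s0,1)→(s2,#,right)
state=s2 head=7 tape=#######[_]
After 31 steps: state s2, head at 7, tape #######.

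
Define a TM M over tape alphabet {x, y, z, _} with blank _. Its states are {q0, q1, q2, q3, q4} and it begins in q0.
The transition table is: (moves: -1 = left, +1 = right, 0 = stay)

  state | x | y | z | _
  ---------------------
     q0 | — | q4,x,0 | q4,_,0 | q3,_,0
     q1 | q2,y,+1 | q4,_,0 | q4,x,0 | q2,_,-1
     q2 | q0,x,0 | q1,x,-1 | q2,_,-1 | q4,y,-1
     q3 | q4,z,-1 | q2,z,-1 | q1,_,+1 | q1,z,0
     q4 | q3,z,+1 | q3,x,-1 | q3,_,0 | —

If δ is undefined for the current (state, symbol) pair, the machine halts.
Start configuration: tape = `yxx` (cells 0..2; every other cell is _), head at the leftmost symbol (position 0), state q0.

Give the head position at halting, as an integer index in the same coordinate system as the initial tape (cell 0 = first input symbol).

3

q0 | [y]xx_   read y → write x, move 0, go to q4
q4 | [x]xx_   read x → write z, move +1, go to q3
q3 | z[x]x_   read x → write z, move -1, go to q4
q4 | [z]zx_   read z → write _, move 0, go to q3
q3 | [_]zx_   read _ → write z, move 0, go to q1
q1 | [z]zx_   read z → write x, move 0, go to q4
q4 | [x]zx_   read x → write z, move +1, go to q3
q3 | z[z]x_   read z → write _, move +1, go to q1
q1 | z_[x]_   read x → write y, move +1, go to q2
q2 | z_y[_]   read _ → write y, move -1, go to q4
q4 | z_[y]y   read y → write x, move -1, go to q3
q3 | z[_]xy   read _ → write z, move 0, go to q1
q1 | z[z]xy   read z → write x, move 0, go to q4
q4 | z[x]xy   read x → write z, move +1, go to q3
q3 | zz[x]y   read x → write z, move -1, go to q4
q4 | z[z]zy   read z → write _, move 0, go to q3
q3 | z[_]zy   read _ → write z, move 0, go to q1
q1 | z[z]zy   read z → write x, move 0, go to q4
q4 | z[x]zy   read x → write z, move +1, go to q3
q3 | zz[z]y   read z → write _, move +1, go to q1
q1 | zz_[y]   read y → write _, move 0, go to q4
q4 | zz_[_]
At halt the head is at cell 3.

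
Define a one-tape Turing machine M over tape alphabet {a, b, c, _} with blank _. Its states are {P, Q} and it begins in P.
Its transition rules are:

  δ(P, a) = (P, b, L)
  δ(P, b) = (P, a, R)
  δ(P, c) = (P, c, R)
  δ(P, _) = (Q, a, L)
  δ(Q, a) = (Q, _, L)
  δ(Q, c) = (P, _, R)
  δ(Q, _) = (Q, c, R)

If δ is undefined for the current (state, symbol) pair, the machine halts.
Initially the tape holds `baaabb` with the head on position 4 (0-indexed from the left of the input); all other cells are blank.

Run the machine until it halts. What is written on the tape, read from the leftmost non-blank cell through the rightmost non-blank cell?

state=P head=4 tape=baaa[b]b_   (P,b)→(P,a,R)
state=P head=5 tape=baaaa[b]_   (P,b)→(P,a,R)
state=P head=6 tape=baaaaa[_]   (P,_)→(Q,a,L)
state=Q head=5 tape=baaaa[a]a   (Q,a)→(Q,_,L)
state=Q head=4 tape=baaa[a]_a   (Q,a)→(Q,_,L)
state=Q head=3 tape=baa[a]__a   (Q,a)→(Q,_,L)
state=Q head=2 tape=ba[a]___a   (Q,a)→(Q,_,L)
state=Q head=1 tape=b[a]____a   (Q,a)→(Q,_,L)
state=Q head=0 tape=[b]_____a
The non-blank tape span at halt is b_____a.

b_____a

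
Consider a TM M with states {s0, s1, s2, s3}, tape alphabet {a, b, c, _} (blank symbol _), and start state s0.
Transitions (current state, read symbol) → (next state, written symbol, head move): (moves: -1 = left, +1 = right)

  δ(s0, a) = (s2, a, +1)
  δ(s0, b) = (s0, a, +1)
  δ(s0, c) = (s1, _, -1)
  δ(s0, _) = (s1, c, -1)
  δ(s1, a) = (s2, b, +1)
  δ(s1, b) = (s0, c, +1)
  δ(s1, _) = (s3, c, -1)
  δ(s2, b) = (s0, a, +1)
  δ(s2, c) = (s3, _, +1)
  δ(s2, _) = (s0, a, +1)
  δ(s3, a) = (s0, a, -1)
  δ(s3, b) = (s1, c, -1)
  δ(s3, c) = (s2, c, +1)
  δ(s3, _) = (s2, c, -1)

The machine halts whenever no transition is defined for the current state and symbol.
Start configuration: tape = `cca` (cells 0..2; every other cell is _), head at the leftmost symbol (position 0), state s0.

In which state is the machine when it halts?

s2

s0 | ___[c]ca   read c → write _, move -1, go to s1
s1 | __[_]_ca   read _ → write c, move -1, go to s3
s3 | _[_]c_ca   read _ → write c, move -1, go to s2
s2 | [_]cc_ca   read _ → write a, move +1, go to s0
s0 | a[c]c_ca   read c → write _, move -1, go to s1
s1 | [a]_c_ca   read a → write b, move +1, go to s2
s2 | b[_]c_ca   read _ → write a, move +1, go to s0
s0 | ba[c]_ca   read c → write _, move -1, go to s1
s1 | b[a]__ca   read a → write b, move +1, go to s2
s2 | bb[_]_ca   read _ → write a, move +1, go to s0
s0 | bba[_]ca   read _ → write c, move -1, go to s1
s1 | bb[a]cca   read a → write b, move +1, go to s2
s2 | bbb[c]ca   read c → write _, move +1, go to s3
s3 | bbb_[c]a   read c → write c, move +1, go to s2
s2 | bbb_c[a]
No transition is defined for (s2, a); M halts in state s2.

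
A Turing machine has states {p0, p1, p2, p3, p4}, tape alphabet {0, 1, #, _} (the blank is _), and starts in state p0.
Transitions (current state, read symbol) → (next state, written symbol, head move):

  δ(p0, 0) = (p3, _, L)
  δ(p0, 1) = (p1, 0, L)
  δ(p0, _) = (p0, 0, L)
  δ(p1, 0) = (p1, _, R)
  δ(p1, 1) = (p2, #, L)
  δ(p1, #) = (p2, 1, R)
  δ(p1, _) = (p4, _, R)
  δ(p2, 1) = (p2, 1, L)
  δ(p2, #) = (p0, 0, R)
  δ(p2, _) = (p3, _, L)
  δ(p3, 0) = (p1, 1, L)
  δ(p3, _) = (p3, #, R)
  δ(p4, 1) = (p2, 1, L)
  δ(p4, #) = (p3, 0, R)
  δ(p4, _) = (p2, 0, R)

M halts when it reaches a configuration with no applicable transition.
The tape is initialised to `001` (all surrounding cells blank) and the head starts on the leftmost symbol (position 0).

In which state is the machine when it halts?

state=p0 head=0 tape=_[0]01   (p0,0)→(p3,_,L)
state=p3 head=-1 tape=[_]_01   (p3,_)→(p3,#,R)
state=p3 head=0 tape=#[_]01   (p3,_)→(p3,#,R)
state=p3 head=1 tape=##[0]1   (p3,0)→(p1,1,L)
state=p1 head=0 tape=#[#]11   (p1,#)→(p2,1,R)
state=p2 head=1 tape=#1[1]1   (p2,1)→(p2,1,L)
state=p2 head=0 tape=#[1]11   (p2,1)→(p2,1,L)
state=p2 head=-1 tape=[#]111   (p2,#)→(p0,0,R)
state=p0 head=0 tape=0[1]11   (p0,1)→(p1,0,L)
state=p1 head=-1 tape=[0]011   (p1,0)→(p1,_,R)
state=p1 head=0 tape=_[0]11   (p1,0)→(p1,_,R)
state=p1 head=1 tape=__[1]1   (p1,1)→(p2,#,L)
state=p2 head=0 tape=_[_]#1   (p2,_)→(p3,_,L)
state=p3 head=-1 tape=[_]_#1   (p3,_)→(p3,#,R)
state=p3 head=0 tape=#[_]#1   (p3,_)→(p3,#,R)
state=p3 head=1 tape=##[#]1
No transition is defined for (p3, #); M halts in state p3.

p3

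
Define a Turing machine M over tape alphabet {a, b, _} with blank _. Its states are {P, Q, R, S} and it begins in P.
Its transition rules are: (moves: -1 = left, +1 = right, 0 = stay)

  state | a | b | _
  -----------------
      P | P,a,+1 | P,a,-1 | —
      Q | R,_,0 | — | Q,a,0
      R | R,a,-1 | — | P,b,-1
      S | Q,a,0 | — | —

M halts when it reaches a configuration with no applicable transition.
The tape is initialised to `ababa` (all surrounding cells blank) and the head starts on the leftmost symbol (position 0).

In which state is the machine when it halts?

P | [a]baba_   read a → write a, move +1, go to P
P | a[b]aba_   read b → write a, move -1, go to P
P | [a]aaba_   read a → write a, move +1, go to P
P | a[a]aba_   read a → write a, move +1, go to P
P | aa[a]ba_   read a → write a, move +1, go to P
P | aaa[b]a_   read b → write a, move -1, go to P
P | aa[a]aa_   read a → write a, move +1, go to P
P | aaa[a]a_   read a → write a, move +1, go to P
P | aaaa[a]_   read a → write a, move +1, go to P
P | aaaaa[_]
No transition is defined for (P, _); M halts in state P.

P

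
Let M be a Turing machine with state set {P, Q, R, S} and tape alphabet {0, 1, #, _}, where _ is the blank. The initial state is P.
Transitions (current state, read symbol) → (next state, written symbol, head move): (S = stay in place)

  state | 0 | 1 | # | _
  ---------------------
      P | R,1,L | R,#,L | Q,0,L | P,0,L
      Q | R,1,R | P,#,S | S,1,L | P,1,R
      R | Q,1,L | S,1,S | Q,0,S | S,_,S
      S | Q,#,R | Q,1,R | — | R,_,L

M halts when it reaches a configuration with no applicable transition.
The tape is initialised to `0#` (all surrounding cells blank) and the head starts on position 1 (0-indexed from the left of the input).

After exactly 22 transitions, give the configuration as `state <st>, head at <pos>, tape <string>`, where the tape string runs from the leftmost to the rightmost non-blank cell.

P | ___0[#]   read # → write 0, move L, go to Q
Q | ___[0]0   read 0 → write 1, move R, go to R
R | ___1[0]   read 0 → write 1, move L, go to Q
Q | ___[1]1   read 1 → write #, move S, go to P
P | ___[#]1   read # → write 0, move L, go to Q
Q | __[_]01   read _ → write 1, move R, go to P
P | __1[0]1   read 0 → write 1, move L, go to R
R | __[1]11   read 1 → write 1, move S, go to S
S | __[1]11   read 1 → write 1, move R, go to Q
Q | __1[1]1   read 1 → write #, move S, go to P
P | __1[#]1   read # → write 0, move L, go to Q
Q | __[1]01   read 1 → write #, move S, go to P
P | __[#]01   read # → write 0, move L, go to Q
Q | _[_]001   read _ → write 1, move R, go to P
P | _1[0]01   read 0 → write 1, move L, go to R
R | _[1]101   read 1 → write 1, move S, go to S
S | _[1]101   read 1 → write 1, move R, go to Q
Q | _1[1]01   read 1 → write #, move S, go to P
P | _1[#]01   read # → write 0, move L, go to Q
Q | _[1]001   read 1 → write #, move S, go to P
P | _[#]001   read # → write 0, move L, go to Q
Q | [_]0001   read _ → write 1, move R, go to P
P | 1[0]001
After 22 steps: state P, head at -2, tape 10001.

state P, head at -2, tape 10001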